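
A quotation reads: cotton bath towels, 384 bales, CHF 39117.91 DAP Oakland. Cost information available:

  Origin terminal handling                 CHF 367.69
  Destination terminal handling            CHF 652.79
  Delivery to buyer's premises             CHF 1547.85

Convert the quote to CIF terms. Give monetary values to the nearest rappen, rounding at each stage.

Not relevant to the conversion: origin terminal — on the seller under both DAP and CIF; already in the DAP price and stays in the CIF price.
From DAP to CIF, the seller no longer bears: destination terminal, delivery.
CIF price = 39117.91 − 652.79 − 1547.85 = 36917.27

CIF price: CHF 36917.27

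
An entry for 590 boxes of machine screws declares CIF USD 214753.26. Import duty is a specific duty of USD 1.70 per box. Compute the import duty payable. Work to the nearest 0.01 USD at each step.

Import duty = 590 × 1.70 = 1003.00

Import duty: USD 1003.00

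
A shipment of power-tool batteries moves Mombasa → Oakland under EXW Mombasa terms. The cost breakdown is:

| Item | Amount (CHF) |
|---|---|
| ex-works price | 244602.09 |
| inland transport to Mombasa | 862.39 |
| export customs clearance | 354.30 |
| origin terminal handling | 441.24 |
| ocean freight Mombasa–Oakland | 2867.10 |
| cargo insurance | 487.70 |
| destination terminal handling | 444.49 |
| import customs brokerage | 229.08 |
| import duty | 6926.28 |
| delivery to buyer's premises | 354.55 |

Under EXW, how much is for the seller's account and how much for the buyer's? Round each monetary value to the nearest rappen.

Seller: CHF 244602.09; buyer: CHF 12967.13

EXW: the seller makes goods available at their premises; the buyer bears all onward costs.
Seller's account: goods 244602.09 = 244602.09
Buyer's account: inland to port 862.39 + export clearance 354.30 + origin terminal 441.24 + freight 2867.10 + insurance 487.70 + destination terminal 444.49 + brokerage 229.08 + duty 6926.28 + delivery 354.55 = 12967.13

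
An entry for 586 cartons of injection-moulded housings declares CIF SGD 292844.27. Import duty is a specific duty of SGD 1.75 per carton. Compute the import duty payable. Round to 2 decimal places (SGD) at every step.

Import duty = 586 × 1.75 = 1025.50

Import duty: SGD 1025.50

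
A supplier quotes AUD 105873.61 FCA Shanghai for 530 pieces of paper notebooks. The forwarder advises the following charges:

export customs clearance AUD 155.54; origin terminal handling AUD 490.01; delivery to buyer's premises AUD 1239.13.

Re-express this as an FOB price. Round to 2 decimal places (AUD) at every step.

FOB price: AUD 106363.62

Not relevant to the conversion: export clearance — on the seller under both FCA and FOB; already in the FCA price and stays in the FOB price. delivery — on the buyer under both terms; not part of either seller's price.
From FCA to FOB, the seller additionally bears: origin terminal.
FOB price = 105873.61 + 490.01 = 106363.62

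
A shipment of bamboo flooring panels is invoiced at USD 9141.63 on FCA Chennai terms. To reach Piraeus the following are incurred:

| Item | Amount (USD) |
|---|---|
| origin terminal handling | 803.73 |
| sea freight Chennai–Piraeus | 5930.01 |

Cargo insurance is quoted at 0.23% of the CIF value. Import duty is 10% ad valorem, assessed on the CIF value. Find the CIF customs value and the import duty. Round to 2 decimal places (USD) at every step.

CIF value: USD 15911.97; import duty: USD 1591.20

Let C be the CIF value. C = FCA price + pre-shipment costs + freight + 0.23% × C
C − 0.23% × C = 9141.63 + 803.73 + 5930.01
0.9977 × C = 15875.37
C = 15875.37 / 0.9977 = 15911.97
Insurance premium = 0.23% × 15911.97 = 36.60
Import duty = 15911.97 × 10% = 1591.20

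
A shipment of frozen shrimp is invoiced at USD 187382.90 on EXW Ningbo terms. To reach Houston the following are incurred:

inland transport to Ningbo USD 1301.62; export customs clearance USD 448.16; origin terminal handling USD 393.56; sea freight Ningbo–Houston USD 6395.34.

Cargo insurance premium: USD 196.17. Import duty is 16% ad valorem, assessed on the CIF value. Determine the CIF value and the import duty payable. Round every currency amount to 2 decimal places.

CIF value: USD 196117.75; import duty: USD 31378.84

CIF = EXW price + pre-shipment costs + freight + insurance
CIF = 187382.90 + 1301.62 + 448.16 + 393.56 + 6395.34 + 196.17 = 196117.75
Import duty = 196117.75 × 16% = 31378.84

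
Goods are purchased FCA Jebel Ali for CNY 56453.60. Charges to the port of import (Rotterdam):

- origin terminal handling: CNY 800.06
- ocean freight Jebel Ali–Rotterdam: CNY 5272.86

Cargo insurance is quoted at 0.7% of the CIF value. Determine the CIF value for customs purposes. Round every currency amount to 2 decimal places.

CIF value: CNY 62967.29

Let C be the CIF value. C = FCA price + pre-shipment costs + freight + 0.7% × C
C − 0.7% × C = 56453.60 + 800.06 + 5272.86
0.993 × C = 62526.52
C = 62526.52 / 0.993 = 62967.29
Insurance premium = 0.7% × 62967.29 = 440.77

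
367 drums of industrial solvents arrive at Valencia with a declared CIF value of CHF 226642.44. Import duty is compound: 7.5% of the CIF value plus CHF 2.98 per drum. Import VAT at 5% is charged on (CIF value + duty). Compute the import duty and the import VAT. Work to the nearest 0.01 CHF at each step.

Import duty: CHF 18091.84; import VAT: CHF 12236.71

Ad valorem component: 226642.44 × 7.5% = 16998.18
Specific component: 367 × 2.98 = 1093.66
Import duty = 16998.18 + 1093.66 = 18091.84
VAT base = CIF + duty = 226642.44 + 18091.84 = 244734.28
Import VAT = 244734.28 × 5% = 12236.71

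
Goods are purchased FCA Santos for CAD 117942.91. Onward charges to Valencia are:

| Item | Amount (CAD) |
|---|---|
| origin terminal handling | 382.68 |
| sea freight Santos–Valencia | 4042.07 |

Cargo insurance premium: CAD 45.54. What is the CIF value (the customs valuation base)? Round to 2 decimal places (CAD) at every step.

CIF = FCA price + pre-shipment costs + freight + insurance
CIF = 117942.91 + 382.68 + 4042.07 + 45.54 = 122413.20

CIF value: CAD 122413.20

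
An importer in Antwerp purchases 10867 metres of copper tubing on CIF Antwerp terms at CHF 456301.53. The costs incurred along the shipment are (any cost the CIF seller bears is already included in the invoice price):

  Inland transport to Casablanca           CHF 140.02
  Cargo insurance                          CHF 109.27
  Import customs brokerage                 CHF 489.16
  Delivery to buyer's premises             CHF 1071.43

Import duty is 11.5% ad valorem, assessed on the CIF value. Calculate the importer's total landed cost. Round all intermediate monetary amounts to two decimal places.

Total landed cost: CHF 510336.80

CIF: the seller pays costs through ocean freight and marine insurance to the destination port.
Already in the invoice (seller's account under CIF): inland to port, insurance — exclude.
The CIF price already equals the CIF value: 456301.53
Import duty = 456301.53 × 11.5% = 52474.68
Buyer bears: brokerage 489.16 + delivery 1071.43 + duty 52474.68 = 54035.27
Landed cost = invoice 456301.53 + 54035.27 = 510336.80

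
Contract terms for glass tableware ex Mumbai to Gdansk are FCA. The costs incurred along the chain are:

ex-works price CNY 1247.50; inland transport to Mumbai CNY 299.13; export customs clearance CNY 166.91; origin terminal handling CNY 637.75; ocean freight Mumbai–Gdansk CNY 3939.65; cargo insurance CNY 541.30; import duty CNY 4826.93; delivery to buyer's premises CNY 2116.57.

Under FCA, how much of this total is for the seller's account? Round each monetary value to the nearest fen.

FCA: the seller delivers export-cleared goods to the carrier; the buyer bears costs from that point.
Seller's account: goods 1247.50 + inland to port 299.13 + export clearance 166.91 = 1713.54
Buyer's account: origin terminal 637.75 + freight 3939.65 + insurance 541.30 + duty 4826.93 + delivery 2116.57 = 12062.20

Seller's account: CNY 1713.54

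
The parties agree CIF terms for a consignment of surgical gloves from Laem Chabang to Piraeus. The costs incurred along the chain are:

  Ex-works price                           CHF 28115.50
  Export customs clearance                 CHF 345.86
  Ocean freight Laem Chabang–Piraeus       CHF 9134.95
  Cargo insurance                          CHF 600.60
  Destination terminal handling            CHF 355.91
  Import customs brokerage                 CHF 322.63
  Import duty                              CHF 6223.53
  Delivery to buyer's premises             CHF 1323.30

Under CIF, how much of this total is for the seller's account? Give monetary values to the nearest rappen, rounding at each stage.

Seller's account: CHF 38196.91

CIF: the seller pays costs through ocean freight and marine insurance to the destination port.
Seller's account: goods 28115.50 + export clearance 345.86 + freight 9134.95 + insurance 600.60 = 38196.91
Buyer's account: destination terminal 355.91 + brokerage 322.63 + duty 6223.53 + delivery 1323.30 = 8225.37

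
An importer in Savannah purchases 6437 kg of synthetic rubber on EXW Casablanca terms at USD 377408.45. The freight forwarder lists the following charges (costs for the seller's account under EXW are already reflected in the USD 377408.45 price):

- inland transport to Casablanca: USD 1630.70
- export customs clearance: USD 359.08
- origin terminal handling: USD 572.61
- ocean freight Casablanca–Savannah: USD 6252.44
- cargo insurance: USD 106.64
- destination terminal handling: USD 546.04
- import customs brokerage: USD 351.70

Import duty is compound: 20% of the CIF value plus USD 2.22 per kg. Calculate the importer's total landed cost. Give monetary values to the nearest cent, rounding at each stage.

EXW: the seller makes goods available at their premises; the buyer bears all onward costs.
CIF value = EXW price + inland to port + export clearance + origin terminal + freight + insurance = 377408.45 + 1630.70 + 359.08 + 572.61 + 6252.44 + 106.64 = 386329.92
Ad valorem component: 386329.92 × 20% = 77265.98
Specific component: 6437 × 2.22 = 14290.14
Import duty = 77265.98 + 14290.14 = 91556.12
Buyer bears: inland to port 1630.70 + export clearance 359.08 + origin terminal 572.61 + freight 6252.44 + insurance 106.64 + destination terminal 546.04 + brokerage 351.70 + duty 91556.12 = 101375.33
Landed cost = invoice 377408.45 + 101375.33 = 478783.78

Total landed cost: USD 478783.78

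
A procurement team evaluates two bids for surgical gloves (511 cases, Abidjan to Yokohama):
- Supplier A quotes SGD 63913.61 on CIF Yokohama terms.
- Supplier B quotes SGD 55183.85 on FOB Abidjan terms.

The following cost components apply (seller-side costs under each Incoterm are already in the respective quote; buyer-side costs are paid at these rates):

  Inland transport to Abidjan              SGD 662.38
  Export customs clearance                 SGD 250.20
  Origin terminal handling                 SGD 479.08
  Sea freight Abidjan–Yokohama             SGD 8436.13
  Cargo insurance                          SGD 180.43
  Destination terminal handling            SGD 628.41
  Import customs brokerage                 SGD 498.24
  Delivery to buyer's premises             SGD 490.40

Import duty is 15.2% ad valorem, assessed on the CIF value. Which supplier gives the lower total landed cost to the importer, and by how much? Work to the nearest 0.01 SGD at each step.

Supplier A (CIF):
The CIF price already equals the CIF value: 63913.61
Import duty = 63913.61 × 15.2% = 9714.87
Buyer bears (A): 628.41 + 498.24 + 490.40 = 1617.05
Landed cost (A) = invoice 63913.61 + 1617.05 + duty 9714.87 = 75245.53
Supplier B (FOB):
CIF value = FOB price + freight + insurance = 55183.85 + 8436.13 + 180.43 = 63800.41
Import duty = 63800.41 × 15.2% = 9697.66
Buyer bears (B): 8436.13 + 180.43 + 628.41 + 498.24 + 490.40 = 10233.61
Landed cost (B) = invoice 55183.85 + 10233.61 + duty 9697.66 = 75115.12
Difference = |75245.53 − 75115.12| = 130.41

Supplier B is cheaper by SGD 130.41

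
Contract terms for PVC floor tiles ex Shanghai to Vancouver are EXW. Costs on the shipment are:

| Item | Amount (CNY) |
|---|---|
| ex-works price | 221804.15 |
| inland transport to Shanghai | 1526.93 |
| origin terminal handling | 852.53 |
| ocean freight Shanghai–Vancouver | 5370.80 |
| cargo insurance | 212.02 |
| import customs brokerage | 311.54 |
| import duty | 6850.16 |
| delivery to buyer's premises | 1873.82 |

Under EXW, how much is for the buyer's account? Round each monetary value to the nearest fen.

EXW: the seller makes goods available at their premises; the buyer bears all onward costs.
Seller's account: goods 221804.15 = 221804.15
Buyer's account: inland to port 1526.93 + origin terminal 852.53 + freight 5370.80 + insurance 212.02 + brokerage 311.54 + duty 6850.16 + delivery 1873.82 = 16997.80

Buyer's account: CNY 16997.80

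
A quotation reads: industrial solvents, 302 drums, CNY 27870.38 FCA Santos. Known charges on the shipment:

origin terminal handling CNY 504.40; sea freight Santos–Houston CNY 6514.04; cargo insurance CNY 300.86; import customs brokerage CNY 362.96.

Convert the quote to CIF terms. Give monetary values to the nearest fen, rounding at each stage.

CIF price: CNY 35189.68

Not relevant to the conversion: brokerage — on the buyer under both terms; not part of either seller's price.
From FCA to CIF, the seller additionally bears: origin terminal, freight, insurance.
CIF price = 27870.38 + 504.40 + 6514.04 + 300.86 = 35189.68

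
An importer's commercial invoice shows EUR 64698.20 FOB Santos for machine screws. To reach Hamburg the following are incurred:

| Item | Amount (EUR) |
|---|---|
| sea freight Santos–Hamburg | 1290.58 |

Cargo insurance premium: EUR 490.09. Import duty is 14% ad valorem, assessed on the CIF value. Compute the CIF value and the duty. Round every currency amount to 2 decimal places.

CIF = FOB price + freight + insurance
CIF = 64698.20 + 1290.58 + 490.09 = 66478.87
Import duty = 66478.87 × 14% = 9307.04

CIF value: EUR 66478.87; import duty: EUR 9307.04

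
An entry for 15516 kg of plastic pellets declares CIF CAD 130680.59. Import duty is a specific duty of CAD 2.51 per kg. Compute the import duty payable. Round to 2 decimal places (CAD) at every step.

Import duty: CAD 38945.16

Import duty = 15516 × 2.51 = 38945.16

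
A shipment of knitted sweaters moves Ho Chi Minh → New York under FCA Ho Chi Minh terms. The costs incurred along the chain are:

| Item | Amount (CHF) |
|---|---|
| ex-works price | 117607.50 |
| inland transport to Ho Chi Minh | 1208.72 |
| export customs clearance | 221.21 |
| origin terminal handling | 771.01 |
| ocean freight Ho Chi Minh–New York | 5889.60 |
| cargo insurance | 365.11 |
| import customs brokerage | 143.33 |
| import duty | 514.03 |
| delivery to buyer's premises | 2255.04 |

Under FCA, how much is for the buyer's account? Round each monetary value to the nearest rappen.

FCA: the seller delivers export-cleared goods to the carrier; the buyer bears costs from that point.
Seller's account: goods 117607.50 + inland to port 1208.72 + export clearance 221.21 = 119037.43
Buyer's account: origin terminal 771.01 + freight 5889.60 + insurance 365.11 + brokerage 143.33 + duty 514.03 + delivery 2255.04 = 9938.12

Buyer's account: CHF 9938.12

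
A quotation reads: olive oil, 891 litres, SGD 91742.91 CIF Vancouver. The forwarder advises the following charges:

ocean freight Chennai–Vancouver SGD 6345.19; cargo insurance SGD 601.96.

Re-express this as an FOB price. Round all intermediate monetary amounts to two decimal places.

From CIF to FOB, the seller no longer bears: freight, insurance.
FOB price = 91742.91 − 6345.19 − 601.96 = 84795.76

FOB price: SGD 84795.76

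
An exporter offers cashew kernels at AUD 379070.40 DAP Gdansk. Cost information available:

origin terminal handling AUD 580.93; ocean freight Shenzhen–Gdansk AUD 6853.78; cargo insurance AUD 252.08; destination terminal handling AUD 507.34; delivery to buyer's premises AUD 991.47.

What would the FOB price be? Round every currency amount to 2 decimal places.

Not relevant to the conversion: origin terminal — on the seller under both DAP and FOB; already in the DAP price and stays in the FOB price.
From DAP to FOB, the seller no longer bears: freight, insurance, destination terminal, delivery.
FOB price = 379070.40 − 6853.78 − 252.08 − 507.34 − 991.47 = 370465.73

FOB price: AUD 370465.73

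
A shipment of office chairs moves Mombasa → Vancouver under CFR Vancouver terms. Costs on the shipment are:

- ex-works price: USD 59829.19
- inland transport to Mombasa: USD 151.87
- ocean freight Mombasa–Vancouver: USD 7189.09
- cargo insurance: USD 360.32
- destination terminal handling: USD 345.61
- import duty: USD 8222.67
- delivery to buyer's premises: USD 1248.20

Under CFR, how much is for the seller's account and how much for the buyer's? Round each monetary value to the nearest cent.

CFR: the seller pays costs through ocean freight to the destination port, but not insurance.
Seller's account: goods 59829.19 + inland to port 151.87 + freight 7189.09 = 67170.15
Buyer's account: insurance 360.32 + destination terminal 345.61 + duty 8222.67 + delivery 1248.20 = 10176.80

Seller: USD 67170.15; buyer: USD 10176.80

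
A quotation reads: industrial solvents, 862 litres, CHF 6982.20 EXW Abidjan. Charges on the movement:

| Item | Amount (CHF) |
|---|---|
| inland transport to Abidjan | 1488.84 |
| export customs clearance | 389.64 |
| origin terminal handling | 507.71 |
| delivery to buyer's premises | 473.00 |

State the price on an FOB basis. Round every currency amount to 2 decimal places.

Not relevant to the conversion: delivery — on the buyer under both terms; not part of either seller's price.
From EXW to FOB, the seller additionally bears: inland to port, export clearance, origin terminal.
FOB price = 6982.20 + 1488.84 + 389.64 + 507.71 = 9368.39

FOB price: CHF 9368.39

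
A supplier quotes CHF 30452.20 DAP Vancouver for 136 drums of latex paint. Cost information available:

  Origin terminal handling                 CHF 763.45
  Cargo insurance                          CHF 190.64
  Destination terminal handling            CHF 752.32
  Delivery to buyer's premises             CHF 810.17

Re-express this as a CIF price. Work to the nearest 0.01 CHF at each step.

Not relevant to the conversion: insurance, origin terminal — on the seller under both DAP and CIF; already in the DAP price and stays in the CIF price.
From DAP to CIF, the seller no longer bears: destination terminal, delivery.
CIF price = 30452.20 − 752.32 − 810.17 = 28889.71

CIF price: CHF 28889.71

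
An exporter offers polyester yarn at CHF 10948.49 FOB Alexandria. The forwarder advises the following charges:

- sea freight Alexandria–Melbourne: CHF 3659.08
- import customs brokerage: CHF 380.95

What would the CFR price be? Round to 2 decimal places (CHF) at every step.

Not relevant to the conversion: brokerage — on the buyer under both terms; not part of either seller's price.
From FOB to CFR, the seller additionally bears: freight.
CFR price = 10948.49 + 3659.08 = 14607.57

CFR price: CHF 14607.57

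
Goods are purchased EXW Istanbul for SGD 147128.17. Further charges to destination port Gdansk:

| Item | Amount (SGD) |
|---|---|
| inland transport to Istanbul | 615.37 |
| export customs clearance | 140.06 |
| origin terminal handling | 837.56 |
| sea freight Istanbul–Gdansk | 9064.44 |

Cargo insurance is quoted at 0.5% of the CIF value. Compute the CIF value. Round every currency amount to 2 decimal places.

Let C be the CIF value. C = EXW price + pre-shipment costs + freight + 0.5% × C
C − 0.5% × C = 147128.17 + 615.37 + 140.06 + 837.56 + 9064.44
0.995 × C = 157785.60
C = 157785.60 / 0.995 = 158578.49
Insurance premium = 0.5% × 158578.49 = 792.89

CIF value: SGD 158578.49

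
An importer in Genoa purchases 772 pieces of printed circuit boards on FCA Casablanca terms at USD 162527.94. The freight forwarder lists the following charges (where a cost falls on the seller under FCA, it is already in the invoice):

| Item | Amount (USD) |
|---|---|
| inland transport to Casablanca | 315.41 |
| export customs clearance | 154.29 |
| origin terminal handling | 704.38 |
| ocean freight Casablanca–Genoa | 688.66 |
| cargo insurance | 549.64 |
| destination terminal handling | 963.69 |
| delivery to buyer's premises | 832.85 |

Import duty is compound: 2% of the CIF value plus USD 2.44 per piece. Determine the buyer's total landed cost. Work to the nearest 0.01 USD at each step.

Total landed cost: USD 171440.25

FCA: the seller delivers export-cleared goods to the carrier; the buyer bears costs from that point.
Already in the invoice (seller's account under FCA): inland to port, export clearance — exclude.
CIF value = FCA price + origin terminal + freight + insurance = 162527.94 + 704.38 + 688.66 + 549.64 = 164470.62
Ad valorem component: 164470.62 × 2% = 3289.41
Specific component: 772 × 2.44 = 1883.68
Import duty = 3289.41 + 1883.68 = 5173.09
Buyer bears: origin terminal 704.38 + freight 688.66 + insurance 549.64 + destination terminal 963.69 + delivery 832.85 + duty 5173.09 = 8912.31
Landed cost = invoice 162527.94 + 8912.31 = 171440.25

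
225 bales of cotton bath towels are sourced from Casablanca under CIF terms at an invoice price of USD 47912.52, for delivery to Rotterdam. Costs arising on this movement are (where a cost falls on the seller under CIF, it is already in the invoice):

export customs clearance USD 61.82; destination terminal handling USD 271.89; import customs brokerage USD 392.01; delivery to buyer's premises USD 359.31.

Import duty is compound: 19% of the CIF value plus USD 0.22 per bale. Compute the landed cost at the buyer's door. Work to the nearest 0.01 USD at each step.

Total landed cost: USD 58088.61

CIF: the seller pays costs through ocean freight and marine insurance to the destination port.
Already in the invoice (seller's account under CIF): export clearance — exclude.
The CIF price already equals the CIF value: 47912.52
Ad valorem component: 47912.52 × 19% = 9103.38
Specific component: 225 × 0.22 = 49.50
Import duty = 9103.38 + 49.50 = 9152.88
Buyer bears: destination terminal 271.89 + brokerage 392.01 + delivery 359.31 + duty 9152.88 = 10176.09
Landed cost = invoice 47912.52 + 10176.09 = 58088.61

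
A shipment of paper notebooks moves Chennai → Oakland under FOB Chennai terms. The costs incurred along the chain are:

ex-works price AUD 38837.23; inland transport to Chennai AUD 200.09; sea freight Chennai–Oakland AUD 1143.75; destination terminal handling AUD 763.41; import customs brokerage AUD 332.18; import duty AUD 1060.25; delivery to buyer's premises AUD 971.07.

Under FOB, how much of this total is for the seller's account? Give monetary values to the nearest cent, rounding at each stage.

Seller's account: AUD 39037.32

FOB: the seller bears costs until goods are on board at the origin port; the buyer bears freight, insurance and all costs thereafter.
Seller's account: goods 38837.23 + inland to port 200.09 = 39037.32
Buyer's account: freight 1143.75 + destination terminal 763.41 + brokerage 332.18 + duty 1060.25 + delivery 971.07 = 4270.66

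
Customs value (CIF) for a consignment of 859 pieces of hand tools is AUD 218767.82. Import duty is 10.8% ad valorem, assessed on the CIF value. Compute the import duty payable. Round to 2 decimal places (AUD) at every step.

Import duty: AUD 23626.92

Import duty = 218767.82 × 10.8% = 23626.92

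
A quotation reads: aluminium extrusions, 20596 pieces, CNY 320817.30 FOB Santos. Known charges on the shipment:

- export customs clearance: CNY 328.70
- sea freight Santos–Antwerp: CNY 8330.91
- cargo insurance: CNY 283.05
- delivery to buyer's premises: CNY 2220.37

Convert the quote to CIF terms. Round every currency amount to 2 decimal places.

Not relevant to the conversion: export clearance — on the seller under both FOB and CIF; already in the FOB price and stays in the CIF price. delivery — on the buyer under both terms; not part of either seller's price.
From FOB to CIF, the seller additionally bears: freight, insurance.
CIF price = 320817.30 + 8330.91 + 283.05 = 329431.26

CIF price: CNY 329431.26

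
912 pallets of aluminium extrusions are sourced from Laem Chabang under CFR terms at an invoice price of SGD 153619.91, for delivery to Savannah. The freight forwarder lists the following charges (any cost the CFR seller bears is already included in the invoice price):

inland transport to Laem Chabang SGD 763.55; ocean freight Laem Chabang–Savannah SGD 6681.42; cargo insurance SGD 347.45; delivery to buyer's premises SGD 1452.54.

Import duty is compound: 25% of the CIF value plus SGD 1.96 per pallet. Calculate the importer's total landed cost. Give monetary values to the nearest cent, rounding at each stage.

Total landed cost: SGD 195699.26

CFR: the seller pays costs through ocean freight to the destination port, but not insurance.
Already in the invoice (seller's account under CFR): inland to port, freight — exclude.
CIF value = CFR price + insurance = 153619.91 + 347.45 = 153967.36
Ad valorem component: 153967.36 × 25% = 38491.84
Specific component: 912 × 1.96 = 1787.52
Import duty = 38491.84 + 1787.52 = 40279.36
Buyer bears: insurance 347.45 + delivery 1452.54 + duty 40279.36 = 42079.35
Landed cost = invoice 153619.91 + 42079.35 = 195699.26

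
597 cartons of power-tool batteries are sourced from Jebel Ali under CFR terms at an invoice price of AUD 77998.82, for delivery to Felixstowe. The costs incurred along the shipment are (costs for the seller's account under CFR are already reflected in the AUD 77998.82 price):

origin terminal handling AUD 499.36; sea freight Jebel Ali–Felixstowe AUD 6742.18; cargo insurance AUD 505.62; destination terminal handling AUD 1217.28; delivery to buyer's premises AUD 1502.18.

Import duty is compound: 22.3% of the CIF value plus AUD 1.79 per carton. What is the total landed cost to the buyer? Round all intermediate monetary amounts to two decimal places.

CFR: the seller pays costs through ocean freight to the destination port, but not insurance.
Already in the invoice (seller's account under CFR): origin terminal, freight — exclude.
CIF value = CFR price + insurance = 77998.82 + 505.62 = 78504.44
Ad valorem component: 78504.44 × 22.3% = 17506.49
Specific component: 597 × 1.79 = 1068.63
Import duty = 17506.49 + 1068.63 = 18575.12
Buyer bears: insurance 505.62 + destination terminal 1217.28 + delivery 1502.18 + duty 18575.12 = 21800.20
Landed cost = invoice 77998.82 + 21800.20 = 99799.02

Total landed cost: AUD 99799.02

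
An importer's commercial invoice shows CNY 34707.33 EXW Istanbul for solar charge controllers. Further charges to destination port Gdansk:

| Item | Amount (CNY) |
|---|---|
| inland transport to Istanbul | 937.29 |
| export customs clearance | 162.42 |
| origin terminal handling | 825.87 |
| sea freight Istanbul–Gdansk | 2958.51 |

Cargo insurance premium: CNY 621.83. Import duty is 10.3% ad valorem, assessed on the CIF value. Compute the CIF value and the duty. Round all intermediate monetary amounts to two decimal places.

CIF = EXW price + pre-shipment costs + freight + insurance
CIF = 34707.33 + 937.29 + 162.42 + 825.87 + 2958.51 + 621.83 = 40213.25
Import duty = 40213.25 × 10.3% = 4141.96

CIF value: CNY 40213.25; import duty: CNY 4141.96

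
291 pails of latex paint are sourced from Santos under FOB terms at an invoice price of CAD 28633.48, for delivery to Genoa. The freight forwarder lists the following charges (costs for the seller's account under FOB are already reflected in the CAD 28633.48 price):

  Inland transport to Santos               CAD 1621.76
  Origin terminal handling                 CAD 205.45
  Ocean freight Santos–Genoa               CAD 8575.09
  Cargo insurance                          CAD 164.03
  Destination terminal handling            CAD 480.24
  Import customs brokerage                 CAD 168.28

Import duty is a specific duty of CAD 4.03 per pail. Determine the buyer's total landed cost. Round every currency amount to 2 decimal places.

Total landed cost: CAD 39193.85

FOB: the seller bears costs until goods are on board at the origin port; the buyer bears freight, insurance and all costs thereafter.
Already in the invoice (seller's account under FOB): inland to port, origin terminal — exclude.
CIF value = FOB price + freight + insurance = 28633.48 + 8575.09 + 164.03 = 37372.60
Import duty = 291 × 4.03 = 1172.73
Buyer bears: freight 8575.09 + insurance 164.03 + destination terminal 480.24 + brokerage 168.28 + duty 1172.73 = 10560.37
Landed cost = invoice 28633.48 + 10560.37 = 39193.85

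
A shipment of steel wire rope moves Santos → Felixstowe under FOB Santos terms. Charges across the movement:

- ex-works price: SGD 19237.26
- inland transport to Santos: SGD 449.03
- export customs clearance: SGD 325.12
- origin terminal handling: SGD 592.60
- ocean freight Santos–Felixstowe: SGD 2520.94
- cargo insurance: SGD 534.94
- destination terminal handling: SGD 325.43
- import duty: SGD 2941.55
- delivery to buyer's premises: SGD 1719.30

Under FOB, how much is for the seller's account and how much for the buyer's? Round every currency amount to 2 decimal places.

Seller: SGD 20604.01; buyer: SGD 8042.16

FOB: the seller bears costs until goods are on board at the origin port; the buyer bears freight, insurance and all costs thereafter.
Seller's account: goods 19237.26 + inland to port 449.03 + export clearance 325.12 + origin terminal 592.60 = 20604.01
Buyer's account: freight 2520.94 + insurance 534.94 + destination terminal 325.43 + duty 2941.55 + delivery 1719.30 = 8042.16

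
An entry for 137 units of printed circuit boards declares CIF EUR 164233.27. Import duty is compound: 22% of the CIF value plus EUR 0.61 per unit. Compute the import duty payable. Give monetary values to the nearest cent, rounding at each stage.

Import duty: EUR 36214.89

Ad valorem component: 164233.27 × 22% = 36131.32
Specific component: 137 × 0.61 = 83.57
Import duty = 36131.32 + 83.57 = 36214.89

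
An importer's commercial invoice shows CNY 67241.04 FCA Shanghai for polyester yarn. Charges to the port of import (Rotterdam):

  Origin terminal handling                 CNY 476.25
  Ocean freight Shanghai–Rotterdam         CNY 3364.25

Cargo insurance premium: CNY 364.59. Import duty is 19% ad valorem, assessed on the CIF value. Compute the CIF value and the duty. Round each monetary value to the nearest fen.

CIF = FCA price + pre-shipment costs + freight + insurance
CIF = 67241.04 + 476.25 + 3364.25 + 364.59 = 71446.13
Import duty = 71446.13 × 19% = 13574.76

CIF value: CNY 71446.13; import duty: CNY 13574.76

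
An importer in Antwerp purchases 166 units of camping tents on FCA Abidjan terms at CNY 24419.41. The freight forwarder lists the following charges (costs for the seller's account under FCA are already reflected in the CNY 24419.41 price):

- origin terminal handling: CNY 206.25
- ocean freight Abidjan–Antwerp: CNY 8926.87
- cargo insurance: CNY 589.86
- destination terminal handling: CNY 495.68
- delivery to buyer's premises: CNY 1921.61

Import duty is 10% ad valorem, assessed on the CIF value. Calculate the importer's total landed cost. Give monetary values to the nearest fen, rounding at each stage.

Total landed cost: CNY 39973.92

FCA: the seller delivers export-cleared goods to the carrier; the buyer bears costs from that point.
CIF value = FCA price + origin terminal + freight + insurance = 24419.41 + 206.25 + 8926.87 + 589.86 = 34142.39
Import duty = 34142.39 × 10% = 3414.24
Buyer bears: origin terminal 206.25 + freight 8926.87 + insurance 589.86 + destination terminal 495.68 + delivery 1921.61 + duty 3414.24 = 15554.51
Landed cost = invoice 24419.41 + 15554.51 = 39973.92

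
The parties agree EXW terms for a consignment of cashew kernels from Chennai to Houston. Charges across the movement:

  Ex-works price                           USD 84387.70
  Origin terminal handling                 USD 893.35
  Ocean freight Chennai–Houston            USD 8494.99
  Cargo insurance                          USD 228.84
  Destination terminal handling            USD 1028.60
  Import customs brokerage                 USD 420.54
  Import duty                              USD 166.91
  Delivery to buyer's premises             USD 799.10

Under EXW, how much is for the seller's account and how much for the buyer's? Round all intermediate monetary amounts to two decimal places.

EXW: the seller makes goods available at their premises; the buyer bears all onward costs.
Seller's account: goods 84387.70 = 84387.70
Buyer's account: origin terminal 893.35 + freight 8494.99 + insurance 228.84 + destination terminal 1028.60 + brokerage 420.54 + duty 166.91 + delivery 799.10 = 12032.33

Seller: USD 84387.70; buyer: USD 12032.33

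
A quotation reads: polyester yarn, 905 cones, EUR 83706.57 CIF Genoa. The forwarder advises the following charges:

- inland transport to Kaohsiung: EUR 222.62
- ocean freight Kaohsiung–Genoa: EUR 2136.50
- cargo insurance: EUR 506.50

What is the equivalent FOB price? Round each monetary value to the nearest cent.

Not relevant to the conversion: inland to port — on the seller under both CIF and FOB; already in the CIF price and stays in the FOB price.
From CIF to FOB, the seller no longer bears: freight, insurance.
FOB price = 83706.57 − 2136.50 − 506.50 = 81063.57

FOB price: EUR 81063.57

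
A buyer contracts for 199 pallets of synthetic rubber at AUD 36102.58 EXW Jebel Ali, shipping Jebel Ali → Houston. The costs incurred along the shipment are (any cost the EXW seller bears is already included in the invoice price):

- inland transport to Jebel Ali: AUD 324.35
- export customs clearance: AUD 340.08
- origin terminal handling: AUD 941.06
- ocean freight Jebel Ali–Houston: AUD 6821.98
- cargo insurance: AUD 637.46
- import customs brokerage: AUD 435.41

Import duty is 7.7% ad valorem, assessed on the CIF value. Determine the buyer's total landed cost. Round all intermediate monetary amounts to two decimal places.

Total landed cost: AUD 49080.82

EXW: the seller makes goods available at their premises; the buyer bears all onward costs.
CIF value = EXW price + inland to port + export clearance + origin terminal + freight + insurance = 36102.58 + 324.35 + 340.08 + 941.06 + 6821.98 + 637.46 = 45167.51
Import duty = 45167.51 × 7.7% = 3477.90
Buyer bears: inland to port 324.35 + export clearance 340.08 + origin terminal 941.06 + freight 6821.98 + insurance 637.46 + brokerage 435.41 + duty 3477.90 = 12978.24
Landed cost = invoice 36102.58 + 12978.24 = 49080.82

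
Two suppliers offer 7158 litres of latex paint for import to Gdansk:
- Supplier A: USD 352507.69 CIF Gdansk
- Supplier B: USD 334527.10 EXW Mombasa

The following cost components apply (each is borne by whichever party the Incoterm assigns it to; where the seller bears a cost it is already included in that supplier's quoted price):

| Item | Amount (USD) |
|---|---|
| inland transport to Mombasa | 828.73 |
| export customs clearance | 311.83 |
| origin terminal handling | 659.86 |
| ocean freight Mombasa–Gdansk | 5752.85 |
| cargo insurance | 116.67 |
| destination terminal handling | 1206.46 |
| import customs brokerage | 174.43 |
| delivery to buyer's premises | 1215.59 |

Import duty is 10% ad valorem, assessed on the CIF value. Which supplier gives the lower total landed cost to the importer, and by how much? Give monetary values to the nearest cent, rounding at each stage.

Supplier B is cheaper by USD 11341.72

Supplier A (CIF):
The CIF price already equals the CIF value: 352507.69
Import duty = 352507.69 × 10% = 35250.77
Buyer bears (A): 1206.46 + 174.43 + 1215.59 = 2596.48
Landed cost (A) = invoice 352507.69 + 2596.48 + duty 35250.77 = 390354.94
Supplier B (EXW):
CIF value = EXW price + inland to port + export clearance + origin terminal + freight + insurance = 334527.10 + 828.73 + 311.83 + 659.86 + 5752.85 + 116.67 = 342197.04
Import duty = 342197.04 × 10% = 34219.70
Buyer bears (B): 828.73 + 311.83 + 659.86 + 5752.85 + 116.67 + 1206.46 + 174.43 + 1215.59 = 10266.42
Landed cost (B) = invoice 334527.10 + 10266.42 + duty 34219.70 = 379013.22
Difference = |390354.94 − 379013.22| = 11341.72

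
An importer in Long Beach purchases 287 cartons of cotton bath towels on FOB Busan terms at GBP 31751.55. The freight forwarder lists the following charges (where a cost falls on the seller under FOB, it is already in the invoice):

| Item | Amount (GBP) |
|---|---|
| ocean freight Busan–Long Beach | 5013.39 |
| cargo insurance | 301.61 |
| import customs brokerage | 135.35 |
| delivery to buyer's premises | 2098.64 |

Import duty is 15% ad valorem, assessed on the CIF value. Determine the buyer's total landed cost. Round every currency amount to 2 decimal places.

FOB: the seller bears costs until goods are on board at the origin port; the buyer bears freight, insurance and all costs thereafter.
CIF value = FOB price + freight + insurance = 31751.55 + 5013.39 + 301.61 = 37066.55
Import duty = 37066.55 × 15% = 5559.98
Buyer bears: freight 5013.39 + insurance 301.61 + brokerage 135.35 + delivery 2098.64 + duty 5559.98 = 13108.97
Landed cost = invoice 31751.55 + 13108.97 = 44860.52

Total landed cost: GBP 44860.52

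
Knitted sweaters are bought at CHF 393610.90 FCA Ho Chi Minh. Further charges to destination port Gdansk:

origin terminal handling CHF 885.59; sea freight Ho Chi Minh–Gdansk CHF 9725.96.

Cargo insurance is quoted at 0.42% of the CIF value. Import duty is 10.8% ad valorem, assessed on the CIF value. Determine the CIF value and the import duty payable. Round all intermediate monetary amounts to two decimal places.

Let C be the CIF value. C = FCA price + pre-shipment costs + freight + 0.42% × C
C − 0.42% × C = 393610.90 + 885.59 + 9725.96
0.9958 × C = 404222.45
C = 404222.45 / 0.9958 = 405927.34
Insurance premium = 0.42% × 405927.34 = 1704.89
Import duty = 405927.34 × 10.8% = 43840.15

CIF value: CHF 405927.34; import duty: CHF 43840.15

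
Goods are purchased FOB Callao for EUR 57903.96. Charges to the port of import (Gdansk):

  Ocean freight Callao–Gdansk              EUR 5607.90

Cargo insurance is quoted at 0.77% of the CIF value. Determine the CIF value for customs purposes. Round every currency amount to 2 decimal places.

Let C be the CIF value. C = FOB price + freight + 0.77% × C
C − 0.77% × C = 57903.96 + 5607.90
0.9923 × C = 63511.86
C = 63511.86 / 0.9923 = 64004.70
Insurance premium = 0.77% × 64004.70 = 492.84

CIF value: EUR 64004.70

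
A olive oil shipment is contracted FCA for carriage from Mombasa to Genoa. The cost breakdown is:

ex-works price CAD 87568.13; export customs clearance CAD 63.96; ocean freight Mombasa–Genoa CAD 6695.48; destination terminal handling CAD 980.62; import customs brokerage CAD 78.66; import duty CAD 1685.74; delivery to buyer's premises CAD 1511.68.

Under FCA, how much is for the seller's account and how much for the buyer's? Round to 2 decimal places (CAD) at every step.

FCA: the seller delivers export-cleared goods to the carrier; the buyer bears costs from that point.
Seller's account: goods 87568.13 + export clearance 63.96 = 87632.09
Buyer's account: freight 6695.48 + destination terminal 980.62 + brokerage 78.66 + duty 1685.74 + delivery 1511.68 = 10952.18

Seller: CAD 87632.09; buyer: CAD 10952.18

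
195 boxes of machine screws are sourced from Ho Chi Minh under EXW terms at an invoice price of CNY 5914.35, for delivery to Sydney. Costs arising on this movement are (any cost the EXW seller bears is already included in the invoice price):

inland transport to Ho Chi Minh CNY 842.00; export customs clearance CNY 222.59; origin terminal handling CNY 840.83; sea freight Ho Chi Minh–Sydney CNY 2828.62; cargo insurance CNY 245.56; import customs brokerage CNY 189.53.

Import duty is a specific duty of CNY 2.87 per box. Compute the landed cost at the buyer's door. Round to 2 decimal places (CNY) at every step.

EXW: the seller makes goods available at their premises; the buyer bears all onward costs.
CIF value = EXW price + inland to port + export clearance + origin terminal + freight + insurance = 5914.35 + 842.00 + 222.59 + 840.83 + 2828.62 + 245.56 = 10893.95
Import duty = 195 × 2.87 = 559.65
Buyer bears: inland to port 842.00 + export clearance 222.59 + origin terminal 840.83 + freight 2828.62 + insurance 245.56 + brokerage 189.53 + duty 559.65 = 5728.78
Landed cost = invoice 5914.35 + 5728.78 = 11643.13

Total landed cost: CNY 11643.13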